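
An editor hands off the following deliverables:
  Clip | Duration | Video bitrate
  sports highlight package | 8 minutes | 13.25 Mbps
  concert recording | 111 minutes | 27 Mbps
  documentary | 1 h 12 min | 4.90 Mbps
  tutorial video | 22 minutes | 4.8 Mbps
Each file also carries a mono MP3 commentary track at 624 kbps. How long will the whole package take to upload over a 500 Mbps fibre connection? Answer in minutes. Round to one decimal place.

7.4 minutes

Audio: 624 kbps = 0.624 Mbps.
sports highlight package: 13.874 Mbps × 480 s = 6659.5 Mb
concert recording: 27.624 Mbps × 6660 s = 183975.8 Mb
documentary: 5.524 Mbps × 4320 s = 23863.7 Mb
tutorial video: 5.424 Mbps × 1320 s = 7159.7 Mb
Total: 221658.7 Mb = 27707.3 MB.
At 500 Mbps: 221658.7 / 500 = 443 s ≈ 7.39 minutes.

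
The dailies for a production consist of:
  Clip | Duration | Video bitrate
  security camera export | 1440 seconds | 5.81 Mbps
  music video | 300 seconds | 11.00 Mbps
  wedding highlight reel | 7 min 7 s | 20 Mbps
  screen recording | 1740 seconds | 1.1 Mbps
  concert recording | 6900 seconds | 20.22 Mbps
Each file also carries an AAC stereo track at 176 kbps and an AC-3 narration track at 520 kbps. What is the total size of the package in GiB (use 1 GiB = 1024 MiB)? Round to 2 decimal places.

Audio total: 176 + 520 = 696 kbps = 0.696 Mbps.
security camera export: 6.506 Mbps × 1440 s = 9368.6 Mb
music video: 11.696 Mbps × 300 s = 3508.8 Mb
wedding highlight reel: 20.696 Mbps × 427 s = 8837.2 Mb
screen recording: 1.796 Mbps × 1740 s = 3125.0 Mb
concert recording: 20.916 Mbps × 6900 s = 144320.4 Mb
Total: 169160.1 Mb = 21145.0 MB.
= 19.69 GiB.

19.69 GiB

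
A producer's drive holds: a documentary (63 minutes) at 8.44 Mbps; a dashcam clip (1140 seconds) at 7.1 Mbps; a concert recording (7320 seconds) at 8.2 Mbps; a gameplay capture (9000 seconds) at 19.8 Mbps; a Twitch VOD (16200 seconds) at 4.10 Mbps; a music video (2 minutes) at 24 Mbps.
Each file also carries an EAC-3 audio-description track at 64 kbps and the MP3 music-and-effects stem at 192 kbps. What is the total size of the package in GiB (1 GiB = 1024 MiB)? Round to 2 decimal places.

41.58 GiB

Audio total: 64 + 192 = 256 kbps = 0.256 Mbps.
documentary: 8.696 Mbps × 3780 s = 32870.9 Mb
dashcam clip: 7.356 Mbps × 1140 s = 8385.8 Mb
concert recording: 8.456 Mbps × 7320 s = 61897.9 Mb
gameplay capture: 20.056 Mbps × 9000 s = 180504.0 Mb
Twitch VOD: 4.356 Mbps × 16200 s = 70567.2 Mb
music video: 24.256 Mbps × 120 s = 2910.7 Mb
Total: 357136.6 Mb = 44642.1 MB.
= 41.58 GiB.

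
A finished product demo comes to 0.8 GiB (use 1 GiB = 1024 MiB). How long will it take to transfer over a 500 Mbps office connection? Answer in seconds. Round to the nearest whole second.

14 seconds

File: 0.8 GiB = 6871.9 Mb.
At 500 Mbps: 6871.9 / 500 = 13.7 s ≈ 13.7 seconds.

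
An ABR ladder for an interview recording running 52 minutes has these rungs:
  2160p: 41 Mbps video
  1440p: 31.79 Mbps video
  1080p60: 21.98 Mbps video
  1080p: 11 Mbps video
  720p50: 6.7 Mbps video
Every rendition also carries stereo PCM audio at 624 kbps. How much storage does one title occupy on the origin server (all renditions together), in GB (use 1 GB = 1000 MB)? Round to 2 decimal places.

45.08 GB

52 min = 3120 s
Audio: 624 kbps = 0.624 Mbps.
Sum of rendition bitrates: (41+0.624) + (31.79+0.624) + (21.98+0.624) + (11+0.624) + (6.7+0.624) = 115.590 Mbps.
× 3120 s = 360,641 Mb = 45,080 MB = 45.08 GB.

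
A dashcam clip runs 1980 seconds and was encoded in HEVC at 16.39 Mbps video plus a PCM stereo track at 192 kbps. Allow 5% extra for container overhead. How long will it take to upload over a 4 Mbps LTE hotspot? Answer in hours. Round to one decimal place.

Audio: 192 kbps = 0.192 Mbps.
Total bitrate: 16.582 Mbps.
File: 16.582 Mbps × 1980 s = 32832.4 Mb.
With 5% container overhead: ×1.05. → 34474.0 Mb.
At 4 Mbps: 34474.0 / 4 = 8618.5 s ≈ 2.39 hours.

2.4 hours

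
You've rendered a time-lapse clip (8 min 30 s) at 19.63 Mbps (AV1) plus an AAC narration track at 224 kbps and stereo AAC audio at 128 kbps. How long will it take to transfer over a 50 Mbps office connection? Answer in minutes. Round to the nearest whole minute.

3 minutes

8 min 30 s = 510 s
Audio total: 224 + 128 = 352 kbps = 0.352 Mbps.
Total bitrate: 19.982 Mbps.
File: 19.982 Mbps × 510 s = 10190.8 Mb.
At 50 Mbps: 10190.8 / 50 = 203.8 s ≈ 3.4 minutes.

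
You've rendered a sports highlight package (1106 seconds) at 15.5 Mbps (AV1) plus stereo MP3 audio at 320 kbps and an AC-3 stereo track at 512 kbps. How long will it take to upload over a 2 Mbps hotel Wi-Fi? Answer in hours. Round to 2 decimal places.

2.51 hours

Audio total: 320 + 512 = 832 kbps = 0.832 Mbps.
Total bitrate: 16.332 Mbps.
File: 16.332 Mbps × 1106 s = 18063.2 Mb.
At 2 Mbps: 18063.2 / 2 = 9031.6 s ≈ 2.51 hours.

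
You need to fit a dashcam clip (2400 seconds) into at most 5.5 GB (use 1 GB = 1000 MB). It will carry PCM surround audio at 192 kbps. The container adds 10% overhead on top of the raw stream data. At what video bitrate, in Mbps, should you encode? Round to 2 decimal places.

Budget: 5.5 GB = 44000.0 Mb.
Stream payload after overhead: 44000.0 / 1.10 = 40000.0 Mb.
Total bitrate budget: 40000.0 Mb / 2400 s = 16.667 Mbps.
Audio: 192 kbps = 0.192 Mbps.
Video: 16.667 − 0.192 = 16.475 Mbps.

16.47 Mbps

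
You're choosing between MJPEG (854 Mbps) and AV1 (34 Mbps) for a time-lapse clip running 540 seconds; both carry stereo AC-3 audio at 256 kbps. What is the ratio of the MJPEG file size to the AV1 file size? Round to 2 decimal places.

Audio: 256 kbps = 0.256 Mbps.
MJPEG: 854.256 Mbps × 540 s = 461298.2 Mb = 53.702 GiB.
AV1: 34.256 Mbps × 540 s = 18498.2 Mb = 2.153 GiB.
Ratio: 53.702 / 2.153 = 24.937.

24.94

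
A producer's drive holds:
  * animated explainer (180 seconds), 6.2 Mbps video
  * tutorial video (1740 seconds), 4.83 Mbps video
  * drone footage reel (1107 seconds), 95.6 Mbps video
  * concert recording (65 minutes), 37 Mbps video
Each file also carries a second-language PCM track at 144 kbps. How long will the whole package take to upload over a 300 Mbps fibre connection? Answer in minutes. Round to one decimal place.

Audio: 144 kbps = 0.144 Mbps.
animated explainer: 6.344 Mbps × 180 s = 1141.9 Mb
tutorial video: 4.974 Mbps × 1740 s = 8654.8 Mb
drone footage reel: 95.744 Mbps × 1107 s = 105988.6 Mb
concert recording: 37.144 Mbps × 3900 s = 144861.6 Mb
Total: 260646.9 Mb = 32580.9 MB.
At 300 Mbps: 260646.9 / 300 = 869 s ≈ 14.5 minutes.

14.5 minutes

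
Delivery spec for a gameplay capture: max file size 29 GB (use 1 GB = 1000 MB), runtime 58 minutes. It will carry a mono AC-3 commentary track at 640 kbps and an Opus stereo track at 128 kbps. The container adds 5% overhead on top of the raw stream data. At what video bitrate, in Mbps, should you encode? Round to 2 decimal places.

62.72 Mbps

Budget: 29 GB = 232000.0 Mb.
Stream payload after overhead: 232000.0 / 1.05 = 220952.4 Mb.
58 min = 3480 s
Total bitrate budget: 220952.4 Mb / 3480 s = 63.492 Mbps.
Audio total: 640 + 128 = 768 kbps = 0.768 Mbps.
Video: 63.492 − 0.768 = 62.724 Mbps.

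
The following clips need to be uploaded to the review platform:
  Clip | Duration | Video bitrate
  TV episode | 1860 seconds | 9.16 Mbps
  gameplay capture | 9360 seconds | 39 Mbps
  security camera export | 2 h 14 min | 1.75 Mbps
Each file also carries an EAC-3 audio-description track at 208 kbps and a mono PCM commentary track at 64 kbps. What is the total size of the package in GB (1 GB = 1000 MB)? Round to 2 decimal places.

Audio total: 208 + 64 = 272 kbps = 0.272 Mbps.
TV episode: 9.432 Mbps × 1860 s = 17543.5 Mb
gameplay capture: 39.272 Mbps × 9360 s = 367585.9 Mb
security camera export: 2.022 Mbps × 8040 s = 16256.9 Mb
Total: 401386.3 Mb = 50173.3 MB.
= 50.17 GB.

50.17 GB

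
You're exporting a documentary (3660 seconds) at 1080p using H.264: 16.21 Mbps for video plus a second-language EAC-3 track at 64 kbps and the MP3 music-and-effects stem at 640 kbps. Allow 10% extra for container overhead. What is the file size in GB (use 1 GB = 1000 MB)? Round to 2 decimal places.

Audio total: 64 + 640 = 704 kbps = 0.704 Mbps.
Total bitrate: 16.21 + 0.704 = 16.914 Mbps.
Stream data: 16.914 Mbps × 3660 s = 61905.2 Mb.
With 10% container overhead: ×1.10.
68,096 Mb ÷ 8 = 8,512 MB → 8.512 GB.

8.51 GB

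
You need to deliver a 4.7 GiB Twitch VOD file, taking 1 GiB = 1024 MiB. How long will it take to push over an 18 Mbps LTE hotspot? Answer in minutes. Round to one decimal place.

File: 4.7 GiB = 40372.7 Mb.
At 18 Mbps: 40372.7 / 18 = 2242.9 s ≈ 37.4 minutes.

37.4 minutes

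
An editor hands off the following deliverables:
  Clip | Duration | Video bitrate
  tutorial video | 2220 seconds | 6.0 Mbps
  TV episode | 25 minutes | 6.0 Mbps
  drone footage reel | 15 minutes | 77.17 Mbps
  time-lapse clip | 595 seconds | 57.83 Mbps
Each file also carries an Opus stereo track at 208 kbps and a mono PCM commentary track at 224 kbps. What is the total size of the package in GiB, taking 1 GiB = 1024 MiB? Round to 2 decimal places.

14.95 GiB

Audio total: 208 + 224 = 432 kbps = 0.432 Mbps.
tutorial video: 6.432 Mbps × 2220 s = 14279.0 Mb
TV episode: 6.432 Mbps × 1500 s = 9648.0 Mb
drone footage reel: 77.602 Mbps × 900 s = 69841.8 Mb
time-lapse clip: 58.262 Mbps × 595 s = 34665.9 Mb
Total: 128434.7 Mb = 16054.3 MB.
= 14.95 GiB.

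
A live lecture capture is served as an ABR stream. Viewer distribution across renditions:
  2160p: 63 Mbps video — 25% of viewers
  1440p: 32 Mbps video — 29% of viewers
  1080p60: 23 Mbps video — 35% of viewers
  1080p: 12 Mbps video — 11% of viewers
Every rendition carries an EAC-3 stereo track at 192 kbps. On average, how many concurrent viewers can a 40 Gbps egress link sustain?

Audio: 192 kbps = 0.192 Mbps.
Average per-viewer bitrate: 0.25×63.192 + 0.29×32.192 + 0.35×23.192 + 0.11×12.192 = 34.592 Mbps.
40 Gbps = 40,000 Mbps; 40,000 / 34.592 = 1156.34 → 1156.

1156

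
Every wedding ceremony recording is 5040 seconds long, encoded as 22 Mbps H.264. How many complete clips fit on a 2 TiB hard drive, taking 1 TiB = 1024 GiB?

158

Per item: 22.000 Mbps × 5040 s = 110,880 Mb = 13,860 MB.
Capacity: 2 TiB = 17,592,186 Mb; 158.66 items → 158 complete.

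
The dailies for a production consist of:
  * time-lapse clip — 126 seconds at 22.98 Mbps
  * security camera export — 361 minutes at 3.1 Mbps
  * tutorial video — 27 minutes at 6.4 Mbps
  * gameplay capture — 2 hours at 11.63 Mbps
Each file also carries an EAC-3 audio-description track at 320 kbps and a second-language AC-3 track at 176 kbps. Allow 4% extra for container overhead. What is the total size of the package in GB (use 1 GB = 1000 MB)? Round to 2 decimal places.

Audio total: 320 + 176 = 496 kbps = 0.496 Mbps.
time-lapse clip: 23.476 Mbps × 126 s × 1.04 = 3076.3 Mb
security camera export: 3.596 Mbps × 21660 s × 1.04 = 81004.9 Mb
tutorial video: 6.896 Mbps × 1620 s × 1.04 = 11618.4 Mb
gameplay capture: 12.126 Mbps × 7200 s × 1.04 = 90799.5 Mb
Total: 186499.1 Mb = 23312.4 MB.
= 23.31 GB.

23.31 GB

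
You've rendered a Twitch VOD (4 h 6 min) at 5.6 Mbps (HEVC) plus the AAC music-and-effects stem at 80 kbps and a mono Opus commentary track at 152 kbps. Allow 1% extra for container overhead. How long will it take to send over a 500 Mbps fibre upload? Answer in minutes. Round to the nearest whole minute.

3 minutes

4 h 6 min = 246 min = 14760 s
Audio total: 80 + 152 = 232 kbps = 0.232 Mbps.
Total bitrate: 5.832 Mbps.
File: 5.832 Mbps × 14760 s = 86080.3 Mb.
With 1% container overhead: ×1.01. → 86941.1 Mb.
At 500 Mbps: 86941.1 / 500 = 173.9 s ≈ 2.9 minutes.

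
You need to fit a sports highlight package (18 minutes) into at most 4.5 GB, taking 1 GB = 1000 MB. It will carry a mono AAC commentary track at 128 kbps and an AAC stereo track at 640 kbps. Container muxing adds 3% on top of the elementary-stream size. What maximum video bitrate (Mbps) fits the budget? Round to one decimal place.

Budget: 4.5 GB = 36000.0 Mb.
Stream payload after overhead: 36000.0 / 1.03 = 34951.5 Mb.
18 min = 1080 s
Total bitrate budget: 34951.5 Mb / 1080 s = 32.362 Mbps.
Audio total: 128 + 640 = 768 kbps = 0.768 Mbps.
Video: 32.362 − 0.768 = 31.594 Mbps.

31.6 Mbps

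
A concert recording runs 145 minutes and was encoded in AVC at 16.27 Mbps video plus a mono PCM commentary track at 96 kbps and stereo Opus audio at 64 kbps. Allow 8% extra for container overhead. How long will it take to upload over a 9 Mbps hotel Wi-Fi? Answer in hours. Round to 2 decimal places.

4.76 hours

145 min = 8700 s
Audio total: 96 + 64 = 160 kbps = 0.160 Mbps.
Total bitrate: 16.430 Mbps.
File: 16.430 Mbps × 8700 s = 142941.0 Mb.
With 8% container overhead: ×1.08. → 154376.3 Mb.
At 9 Mbps: 154376.3 / 9 = 17152.9 s ≈ 4.76 hours.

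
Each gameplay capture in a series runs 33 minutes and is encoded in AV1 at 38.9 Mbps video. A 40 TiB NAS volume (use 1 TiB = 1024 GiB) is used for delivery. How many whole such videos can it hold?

33 min = 1980 s
Per item: 38.900 Mbps × 1980 s = 77,022 Mb = 9,628 MB.
Capacity: 40 TiB = 351,843,721 Mb; 4568.09 items → 4568 complete.

4568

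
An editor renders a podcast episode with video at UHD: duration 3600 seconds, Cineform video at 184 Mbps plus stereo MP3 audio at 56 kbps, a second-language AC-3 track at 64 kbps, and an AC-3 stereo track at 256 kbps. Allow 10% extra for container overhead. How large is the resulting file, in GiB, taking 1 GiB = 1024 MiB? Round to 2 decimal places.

85.00 GiB

Audio total: 56 + 64 + 256 = 376 kbps = 0.376 Mbps.
Total bitrate: 184 + 0.376 = 184.376 Mbps.
Stream data: 184.376 Mbps × 3600 s = 663753.6 Mb.
With 10% container overhead: ×1.10.
730,129 Mb = 91,266,120,000 bytes ÷ 1,073,741,824 = 85.00 GiB.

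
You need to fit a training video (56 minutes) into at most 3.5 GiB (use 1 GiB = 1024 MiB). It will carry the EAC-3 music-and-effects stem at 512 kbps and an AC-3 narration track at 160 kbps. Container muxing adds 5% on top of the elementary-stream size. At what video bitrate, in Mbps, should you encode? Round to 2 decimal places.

7.85 Mbps

Budget: 3.5 GiB = 30064.8 Mb.
Stream payload after overhead: 30064.8 / 1.05 = 28633.1 Mb.
56 min = 3360 s
Total bitrate budget: 28633.1 Mb / 3360 s = 8.522 Mbps.
Audio total: 512 + 160 = 672 kbps = 0.672 Mbps.
Video: 8.522 − 0.672 = 7.850 Mbps.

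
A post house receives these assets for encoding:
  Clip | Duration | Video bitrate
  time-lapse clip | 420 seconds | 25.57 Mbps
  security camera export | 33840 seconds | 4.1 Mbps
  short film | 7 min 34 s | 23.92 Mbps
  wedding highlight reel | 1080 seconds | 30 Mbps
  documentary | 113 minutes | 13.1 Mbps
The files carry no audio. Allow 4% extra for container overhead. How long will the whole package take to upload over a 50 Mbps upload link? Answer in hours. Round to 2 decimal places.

1.63 hours

time-lapse clip: 25.570 Mbps × 420 s × 1.04 = 11169.0 Mb
security camera export: 4.100 Mbps × 33840 s × 1.04 = 144293.8 Mb
short film: 23.920 Mbps × 454 s × 1.04 = 11294.1 Mb
wedding highlight reel: 30.000 Mbps × 1080 s × 1.04 = 33696.0 Mb
documentary: 13.100 Mbps × 6780 s × 1.04 = 92370.7 Mb
Total: 292823.5 Mb = 36602.9 MB.
At 50 Mbps: 292823.5 / 50 = 5856 s ≈ 1.63 hours.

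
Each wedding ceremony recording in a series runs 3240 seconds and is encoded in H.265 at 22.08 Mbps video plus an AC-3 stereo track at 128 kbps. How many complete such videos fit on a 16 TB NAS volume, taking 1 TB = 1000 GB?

1778

Audio: 128 kbps = 0.128 Mbps.
Total bitrate: 22.208 Mbps.
Per item: 22.208 Mbps × 3240 s = 71,954 Mb = 8,994 MB.
Capacity: 16 TB = 128,000,000 Mb; 1778.92 items → 1778 complete.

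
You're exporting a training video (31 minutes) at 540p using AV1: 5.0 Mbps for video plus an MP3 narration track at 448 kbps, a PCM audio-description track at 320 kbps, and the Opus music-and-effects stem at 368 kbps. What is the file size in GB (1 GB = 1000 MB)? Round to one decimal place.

31 min = 1860 s
Audio total: 448 + 320 + 368 = 1136 kbps = 1.136 Mbps.
Total bitrate: 5.0 + 1.136 = 6.136 Mbps.
Stream data: 6.136 Mbps × 1860 s = 11413.0 Mb.
11,413 Mb ÷ 8 = 1,427 MB → 1.427 GB.

1.4 GB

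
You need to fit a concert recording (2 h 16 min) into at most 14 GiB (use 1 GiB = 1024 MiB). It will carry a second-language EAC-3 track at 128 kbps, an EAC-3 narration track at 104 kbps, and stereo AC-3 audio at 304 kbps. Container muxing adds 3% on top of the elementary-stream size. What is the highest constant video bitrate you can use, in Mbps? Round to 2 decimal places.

Budget: 14 GiB = 120259.1 Mb.
Stream payload after overhead: 120259.1 / 1.03 = 116756.4 Mb.
2 h 16 min = 136 min = 8160 s
Total bitrate budget: 116756.4 Mb / 8160 s = 14.308 Mbps.
Audio total: 128 + 104 + 304 = 536 kbps = 0.536 Mbps.
Video: 14.308 − 0.536 = 13.772 Mbps.

13.77 Mbps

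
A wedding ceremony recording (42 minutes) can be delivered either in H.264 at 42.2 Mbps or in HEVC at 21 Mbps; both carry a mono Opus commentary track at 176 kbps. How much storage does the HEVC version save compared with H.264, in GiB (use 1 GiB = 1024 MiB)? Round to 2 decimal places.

6.22 GiB

42 min = 2520 s
Audio: 176 kbps = 0.176 Mbps.
H.264: 42.376 Mbps × 2520 s = 106787.5 Mb = 12.432 GiB.
HEVC: 21.176 Mbps × 2520 s = 53363.5 Mb = 6.212 GiB.
Saving: 12.432 − 6.212 = 6.219 GiB.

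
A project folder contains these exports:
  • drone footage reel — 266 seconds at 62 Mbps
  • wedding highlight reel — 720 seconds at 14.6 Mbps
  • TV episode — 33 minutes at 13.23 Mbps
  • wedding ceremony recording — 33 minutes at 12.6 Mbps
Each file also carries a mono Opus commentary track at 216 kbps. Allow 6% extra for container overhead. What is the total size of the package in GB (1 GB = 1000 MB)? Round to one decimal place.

Audio: 216 kbps = 0.216 Mbps.
drone footage reel: 62.216 Mbps × 266 s × 1.06 = 17542.4 Mb
wedding highlight reel: 14.816 Mbps × 720 s × 1.06 = 11307.6 Mb
TV episode: 13.446 Mbps × 1980 s × 1.06 = 28220.5 Mb
wedding ceremony recording: 12.816 Mbps × 1980 s × 1.06 = 26898.2 Mb
Total: 83968.7 Mb = 10496.1 MB.
= 10.50 GB.

10.5 GB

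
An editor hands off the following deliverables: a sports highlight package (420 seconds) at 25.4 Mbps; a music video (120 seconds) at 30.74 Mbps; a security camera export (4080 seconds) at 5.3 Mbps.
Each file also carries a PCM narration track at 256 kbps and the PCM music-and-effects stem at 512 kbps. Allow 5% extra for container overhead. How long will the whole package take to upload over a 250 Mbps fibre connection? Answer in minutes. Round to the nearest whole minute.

Audio total: 256 + 512 = 768 kbps = 0.768 Mbps.
sports highlight package: 26.168 Mbps × 420 s × 1.05 = 11540.1 Mb
music video: 31.508 Mbps × 120 s × 1.05 = 3970.0 Mb
security camera export: 6.068 Mbps × 4080 s × 1.05 = 25995.3 Mb
Total: 41505.4 Mb = 5188.2 MB.
At 250 Mbps: 41505.4 / 250 = 166 s ≈ 2.77 minutes.

3 minutes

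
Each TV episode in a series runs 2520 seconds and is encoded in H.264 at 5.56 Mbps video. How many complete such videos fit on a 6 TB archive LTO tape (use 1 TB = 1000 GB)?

Per item: 5.560 Mbps × 2520 s = 14,011 Mb = 1,751 MB.
Capacity: 6 TB = 48,000,000 Mb; 3425.83 items → 3425 complete.

3425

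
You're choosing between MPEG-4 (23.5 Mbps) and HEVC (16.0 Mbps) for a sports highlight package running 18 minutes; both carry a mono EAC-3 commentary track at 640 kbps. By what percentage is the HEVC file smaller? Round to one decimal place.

18 min = 1080 s
Audio: 640 kbps = 0.640 Mbps.
MPEG-4: 24.140 Mbps × 1080 s = 26071.2 Mb = 3.259 GB.
HEVC: 16.640 Mbps × 1080 s = 17971.2 Mb = 2.246 GB.
Reduction: (1 − 2.246/3.259) × 100 = 31.07%.

31.1%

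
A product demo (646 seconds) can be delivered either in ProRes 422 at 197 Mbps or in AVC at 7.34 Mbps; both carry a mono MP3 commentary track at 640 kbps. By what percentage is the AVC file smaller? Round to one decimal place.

96.0%

Audio: 640 kbps = 0.640 Mbps.
ProRes 422: 197.640 Mbps × 646 s = 127675.4 Mb = 14.863 GiB.
AVC: 7.980 Mbps × 646 s = 5155.1 Mb = 0.600 GiB.
Reduction: (1 − 0.600/14.863) × 100 = 95.96%.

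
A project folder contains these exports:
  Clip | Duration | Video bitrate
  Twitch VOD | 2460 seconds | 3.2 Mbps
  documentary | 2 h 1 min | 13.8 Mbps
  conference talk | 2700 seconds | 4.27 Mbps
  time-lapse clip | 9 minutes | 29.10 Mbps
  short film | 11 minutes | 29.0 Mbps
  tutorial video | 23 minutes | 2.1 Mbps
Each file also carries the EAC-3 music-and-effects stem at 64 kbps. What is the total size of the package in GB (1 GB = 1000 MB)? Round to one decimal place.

Audio: 64 kbps = 0.064 Mbps.
Twitch VOD: 3.264 Mbps × 2460 s = 8029.4 Mb
documentary: 13.864 Mbps × 7260 s = 100652.6 Mb
conference talk: 4.334 Mbps × 2700 s = 11701.8 Mb
time-lapse clip: 29.164 Mbps × 540 s = 15748.6 Mb
short film: 29.064 Mbps × 660 s = 19182.2 Mb
tutorial video: 2.164 Mbps × 1380 s = 2986.3 Mb
Total: 158301.0 Mb = 19787.6 MB.
= 19.79 GB.

19.8 GB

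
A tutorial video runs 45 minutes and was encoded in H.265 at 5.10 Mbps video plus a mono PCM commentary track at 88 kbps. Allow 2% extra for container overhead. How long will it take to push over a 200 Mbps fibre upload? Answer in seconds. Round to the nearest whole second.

45 min = 2700 s
Audio: 88 kbps = 0.088 Mbps.
Total bitrate: 5.188 Mbps.
File: 5.188 Mbps × 2700 s = 14007.6 Mb.
With 2% container overhead: ×1.02. → 14287.8 Mb.
At 200 Mbps: 14287.8 / 200 = 71.4 s ≈ 71.4 seconds.

71 seconds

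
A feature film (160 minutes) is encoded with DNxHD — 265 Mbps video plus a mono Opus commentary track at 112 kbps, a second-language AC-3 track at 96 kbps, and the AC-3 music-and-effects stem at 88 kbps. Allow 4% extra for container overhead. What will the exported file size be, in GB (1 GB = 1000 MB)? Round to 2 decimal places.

160 min = 9600 s
Audio total: 112 + 96 + 88 = 296 kbps = 0.296 Mbps.
Total bitrate: 265 + 0.296 = 265.296 Mbps.
Stream data: 265.296 Mbps × 9600 s = 2546841.6 Mb.
With 4% container overhead: ×1.04.
2,648,715 Mb ÷ 8 = 331,089 MB → 331.1 GB.

331.09 GB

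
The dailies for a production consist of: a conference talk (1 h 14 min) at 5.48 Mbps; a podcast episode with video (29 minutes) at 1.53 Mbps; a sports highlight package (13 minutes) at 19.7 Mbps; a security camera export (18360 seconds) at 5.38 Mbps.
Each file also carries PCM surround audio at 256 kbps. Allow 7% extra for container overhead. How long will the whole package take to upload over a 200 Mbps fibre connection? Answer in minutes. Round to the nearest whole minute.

Audio: 256 kbps = 0.256 Mbps.
conference talk: 5.736 Mbps × 4440 s × 1.07 = 27250.6 Mb
podcast episode with video: 1.786 Mbps × 1740 s × 1.07 = 3325.2 Mb
sports highlight package: 19.956 Mbps × 780 s × 1.07 = 16655.3 Mb
security camera export: 5.636 Mbps × 18360 s × 1.07 = 110720.3 Mb
Total: 157951.4 Mb = 19743.9 MB.
At 200 Mbps: 157951.4 / 200 = 790 s ≈ 13.2 minutes.

13 minutes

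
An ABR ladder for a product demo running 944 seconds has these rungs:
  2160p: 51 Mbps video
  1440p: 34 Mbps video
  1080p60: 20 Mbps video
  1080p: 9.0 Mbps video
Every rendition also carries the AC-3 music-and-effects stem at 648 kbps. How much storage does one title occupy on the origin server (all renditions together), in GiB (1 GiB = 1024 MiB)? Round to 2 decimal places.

Audio: 648 kbps = 0.648 Mbps.
Sum of rendition bitrates: (51+0.648) + (34+0.648) + (20+0.648) + (9.0+0.648) = 116.592 Mbps.
× 944 s = 110,063 Mb = 13,758 MB = 12.81 GiB.

12.81 GiB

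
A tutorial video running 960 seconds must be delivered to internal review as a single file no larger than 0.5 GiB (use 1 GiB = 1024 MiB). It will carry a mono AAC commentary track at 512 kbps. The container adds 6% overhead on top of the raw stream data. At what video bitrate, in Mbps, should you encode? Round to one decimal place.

3.7 Mbps

Budget: 0.5 GiB = 4295.0 Mb.
Stream payload after overhead: 4295.0 / 1.06 = 4051.9 Mb.
Total bitrate budget: 4051.9 Mb / 960 s = 4.221 Mbps.
Audio: 512 kbps = 0.512 Mbps.
Video: 4.221 − 0.512 = 3.709 Mbps.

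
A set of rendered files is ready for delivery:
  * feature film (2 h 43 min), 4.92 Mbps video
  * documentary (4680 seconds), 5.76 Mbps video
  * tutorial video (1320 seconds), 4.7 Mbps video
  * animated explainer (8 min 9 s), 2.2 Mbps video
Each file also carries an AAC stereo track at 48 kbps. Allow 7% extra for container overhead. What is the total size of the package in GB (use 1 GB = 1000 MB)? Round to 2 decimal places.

Audio: 48 kbps = 0.048 Mbps.
feature film: 4.968 Mbps × 9780 s × 1.07 = 51988.1 Mb
documentary: 5.808 Mbps × 4680 s × 1.07 = 29084.1 Mb
tutorial video: 4.748 Mbps × 1320 s × 1.07 = 6706.1 Mb
animated explainer: 2.248 Mbps × 489 s × 1.07 = 1176.2 Mb
Total: 88954.6 Mb = 11119.3 MB.
= 11.12 GB.

11.12 GB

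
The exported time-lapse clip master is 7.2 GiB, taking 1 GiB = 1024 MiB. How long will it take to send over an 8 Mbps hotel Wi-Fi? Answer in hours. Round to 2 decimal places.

File: 7.2 GiB = 61847.5 Mb.
At 8 Mbps: 61847.5 / 8 = 7730.9 s ≈ 2.15 hours.

2.15 hours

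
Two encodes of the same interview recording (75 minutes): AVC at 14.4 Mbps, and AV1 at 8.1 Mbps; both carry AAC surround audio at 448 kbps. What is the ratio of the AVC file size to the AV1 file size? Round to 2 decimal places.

75 min = 4500 s
Audio: 448 kbps = 0.448 Mbps.
AVC: 14.848 Mbps × 4500 s = 66816.0 Mb = 8.352 GB.
AV1: 8.548 Mbps × 4500 s = 38466.0 Mb = 4.808 GB.
Ratio: 8.352 / 4.808 = 1.737.

1.74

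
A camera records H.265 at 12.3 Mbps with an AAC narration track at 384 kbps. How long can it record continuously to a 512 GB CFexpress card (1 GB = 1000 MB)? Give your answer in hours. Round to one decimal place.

Audio: 384 kbps = 0.384 Mbps.
Total bitrate: 12.3 + 0.384 = 12.684 Mbps.
Capacity: 512 GB = 4,096,000 Mb.
Recording time: 4,096,000 / 12.684 = 322,927 s ≈ 89.7 hours.

89.7 hours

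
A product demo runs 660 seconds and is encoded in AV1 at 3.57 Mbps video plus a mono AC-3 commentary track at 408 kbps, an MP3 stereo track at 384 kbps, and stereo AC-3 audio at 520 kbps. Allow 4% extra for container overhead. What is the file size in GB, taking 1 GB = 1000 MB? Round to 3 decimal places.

Audio total: 408 + 384 + 520 = 1312 kbps = 1.312 Mbps.
Total bitrate: 3.57 + 1.312 = 4.882 Mbps.
Stream data: 4.882 Mbps × 660 s = 3222.1 Mb.
With 4% container overhead: ×1.04.
3,351 Mb ÷ 8 = 418.9 MB → 0.4189 GB.

0.419 GB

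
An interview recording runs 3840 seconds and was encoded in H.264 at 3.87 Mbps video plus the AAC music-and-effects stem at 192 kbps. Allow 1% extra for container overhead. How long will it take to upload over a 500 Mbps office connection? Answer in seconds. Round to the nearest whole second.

32 seconds

Audio: 192 kbps = 0.192 Mbps.
Total bitrate: 4.062 Mbps.
File: 4.062 Mbps × 3840 s = 15598.1 Mb.
With 1% container overhead: ×1.01. → 15754.1 Mb.
At 500 Mbps: 15754.1 / 500 = 31.5 s ≈ 31.5 seconds.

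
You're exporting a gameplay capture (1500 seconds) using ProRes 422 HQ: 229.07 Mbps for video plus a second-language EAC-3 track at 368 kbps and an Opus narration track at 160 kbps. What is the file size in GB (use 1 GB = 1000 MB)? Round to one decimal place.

Audio total: 368 + 160 = 528 kbps = 0.528 Mbps.
Total bitrate: 229.07 + 0.528 = 229.598 Mbps.
Stream data: 229.598 Mbps × 1500 s = 344397.0 Mb.
344,397 Mb ÷ 8 = 43,050 MB → 43.05 GB.

43.0 GB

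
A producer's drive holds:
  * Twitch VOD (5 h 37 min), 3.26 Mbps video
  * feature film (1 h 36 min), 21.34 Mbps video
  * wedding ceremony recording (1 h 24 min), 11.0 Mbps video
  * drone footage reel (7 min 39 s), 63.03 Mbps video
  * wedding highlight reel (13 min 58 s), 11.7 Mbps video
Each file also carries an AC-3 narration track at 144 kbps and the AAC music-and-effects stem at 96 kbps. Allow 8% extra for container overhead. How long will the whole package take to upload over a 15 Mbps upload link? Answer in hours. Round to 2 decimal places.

Audio total: 144 + 96 = 240 kbps = 0.240 Mbps.
Twitch VOD: 3.500 Mbps × 20220 s × 1.08 = 76431.6 Mb
feature film: 21.580 Mbps × 5760 s × 1.08 = 134244.9 Mb
wedding ceremony recording: 11.240 Mbps × 5040 s × 1.08 = 61181.6 Mb
drone footage reel: 63.270 Mbps × 459 s × 1.08 = 31364.2 Mb
wedding highlight reel: 11.940 Mbps × 838 s × 1.08 = 10806.2 Mb
Total: 314028.4 Mb = 39253.6 MB.
At 15 Mbps: 314028.4 / 15 = 20935 s ≈ 5.82 hours.

5.82 hours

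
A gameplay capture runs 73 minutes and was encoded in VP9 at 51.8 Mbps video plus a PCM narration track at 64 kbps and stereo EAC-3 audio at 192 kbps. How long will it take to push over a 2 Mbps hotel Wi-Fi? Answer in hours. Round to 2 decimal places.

31.67 hours

73 min = 4380 s
Audio total: 64 + 192 = 256 kbps = 0.256 Mbps.
Total bitrate: 52.056 Mbps.
File: 52.056 Mbps × 4380 s = 228005.3 Mb.
At 2 Mbps: 228005.3 / 2 = 114002.6 s ≈ 31.7 hours.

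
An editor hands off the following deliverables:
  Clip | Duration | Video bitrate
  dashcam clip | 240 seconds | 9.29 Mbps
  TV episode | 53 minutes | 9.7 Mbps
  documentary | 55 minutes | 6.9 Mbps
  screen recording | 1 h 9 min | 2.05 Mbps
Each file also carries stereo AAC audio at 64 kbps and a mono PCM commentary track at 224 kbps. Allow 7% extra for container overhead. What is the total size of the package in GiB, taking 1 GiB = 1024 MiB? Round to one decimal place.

Audio total: 64 + 224 = 288 kbps = 0.288 Mbps.
dashcam clip: 9.578 Mbps × 240 s × 1.07 = 2459.6 Mb
TV episode: 9.988 Mbps × 3180 s × 1.07 = 33985.2 Mb
documentary: 7.188 Mbps × 3300 s × 1.07 = 25380.8 Mb
screen recording: 2.338 Mbps × 4140 s × 1.07 = 10356.9 Mb
Total: 72182.5 Mb = 9022.8 MB.
= 8.403 GiB.

8.4 GiB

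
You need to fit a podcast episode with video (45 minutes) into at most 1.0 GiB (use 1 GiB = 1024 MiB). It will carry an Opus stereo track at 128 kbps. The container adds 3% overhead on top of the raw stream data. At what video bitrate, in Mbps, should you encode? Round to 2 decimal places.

2.96 Mbps

Budget: 1.0 GiB = 8589.9 Mb.
Stream payload after overhead: 8589.9 / 1.03 = 8339.7 Mb.
45 min = 2700 s
Total bitrate budget: 8339.7 Mb / 2700 s = 3.089 Mbps.
Audio: 128 kbps = 0.128 Mbps.
Video: 3.089 − 0.128 = 2.961 Mbps.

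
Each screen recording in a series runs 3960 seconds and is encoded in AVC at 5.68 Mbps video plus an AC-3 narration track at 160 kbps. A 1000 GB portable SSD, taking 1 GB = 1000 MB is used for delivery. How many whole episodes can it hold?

345

Audio: 160 kbps = 0.160 Mbps.
Total bitrate: 5.840 Mbps.
Per item: 5.840 Mbps × 3960 s = 23,126 Mb = 2,891 MB.
Capacity: 1000 GB = 8,000,000 Mb; 345.93 items → 345 complete.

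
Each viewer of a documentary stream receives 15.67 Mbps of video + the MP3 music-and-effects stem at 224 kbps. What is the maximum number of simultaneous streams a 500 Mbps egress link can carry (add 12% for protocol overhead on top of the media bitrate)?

28

Audio: 224 kbps = 0.224 Mbps.
Per-viewer media rate: 15.894 Mbps.
On the wire with 12% overhead: 17.801 Mbps.
500 Mbps = 500.0 Mbps; 500.0 / 17.801 = 28.09 → 28 viewers.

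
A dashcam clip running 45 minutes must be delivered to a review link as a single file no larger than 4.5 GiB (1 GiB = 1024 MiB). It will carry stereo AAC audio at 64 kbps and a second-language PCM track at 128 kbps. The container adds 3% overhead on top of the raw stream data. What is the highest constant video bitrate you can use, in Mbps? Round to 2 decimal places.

Budget: 4.5 GiB = 38654.7 Mb.
Stream payload after overhead: 38654.7 / 1.03 = 37528.8 Mb.
45 min = 2700 s
Total bitrate budget: 37528.8 Mb / 2700 s = 13.900 Mbps.
Audio total: 64 + 128 = 192 kbps = 0.192 Mbps.
Video: 13.900 − 0.192 = 13.708 Mbps.

13.71 Mbps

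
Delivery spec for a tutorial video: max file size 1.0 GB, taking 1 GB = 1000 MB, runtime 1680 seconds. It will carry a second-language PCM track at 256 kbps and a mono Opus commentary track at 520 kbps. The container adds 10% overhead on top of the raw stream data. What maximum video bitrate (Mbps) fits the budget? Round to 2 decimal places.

Budget: 1.0 GB = 8000.0 Mb.
Stream payload after overhead: 8000.0 / 1.10 = 7272.7 Mb.
Total bitrate budget: 7272.7 Mb / 1680 s = 4.329 Mbps.
Audio total: 256 + 520 = 776 kbps = 0.776 Mbps.
Video: 4.329 − 0.776 = 3.553 Mbps.

3.55 Mbps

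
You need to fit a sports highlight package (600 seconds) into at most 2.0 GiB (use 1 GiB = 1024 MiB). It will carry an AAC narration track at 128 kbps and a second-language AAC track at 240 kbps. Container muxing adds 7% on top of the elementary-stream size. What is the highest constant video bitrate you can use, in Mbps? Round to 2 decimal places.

Budget: 2.0 GiB = 17179.9 Mb.
Stream payload after overhead: 17179.9 / 1.07 = 16056.0 Mb.
Total bitrate budget: 16056.0 Mb / 600 s = 26.760 Mbps.
Audio total: 128 + 240 = 368 kbps = 0.368 Mbps.
Video: 26.760 − 0.368 = 26.392 Mbps.

26.39 Mbps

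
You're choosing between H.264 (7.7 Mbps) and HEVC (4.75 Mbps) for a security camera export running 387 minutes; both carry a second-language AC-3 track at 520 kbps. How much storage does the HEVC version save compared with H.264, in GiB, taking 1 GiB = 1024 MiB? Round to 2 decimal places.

7.97 GiB

387 min = 23220 s
Audio: 520 kbps = 0.520 Mbps.
H.264: 8.220 Mbps × 23220 s = 190868.4 Mb = 22.220 GiB.
HEVC: 5.270 Mbps × 23220 s = 122369.4 Mb = 14.246 GiB.
Saving: 22.220 − 14.246 = 7.974 GiB.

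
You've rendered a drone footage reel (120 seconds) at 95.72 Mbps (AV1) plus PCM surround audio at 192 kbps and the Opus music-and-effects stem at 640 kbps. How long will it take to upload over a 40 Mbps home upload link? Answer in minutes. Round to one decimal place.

Audio total: 192 + 640 = 832 kbps = 0.832 Mbps.
Total bitrate: 96.552 Mbps.
File: 96.552 Mbps × 120 s = 11586.2 Mb.
At 40 Mbps: 11586.2 / 40 = 289.7 s ≈ 4.83 minutes.

4.8 minutes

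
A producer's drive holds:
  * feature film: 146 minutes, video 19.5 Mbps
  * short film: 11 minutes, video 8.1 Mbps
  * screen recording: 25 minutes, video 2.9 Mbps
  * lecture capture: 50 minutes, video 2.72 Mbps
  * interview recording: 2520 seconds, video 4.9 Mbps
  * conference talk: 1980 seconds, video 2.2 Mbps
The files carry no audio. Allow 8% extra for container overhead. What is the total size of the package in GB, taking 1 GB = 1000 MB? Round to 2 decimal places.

27.73 GB

feature film: 19.500 Mbps × 8760 s × 1.08 = 184485.6 Mb
short film: 8.100 Mbps × 660 s × 1.08 = 5773.7 Mb
screen recording: 2.900 Mbps × 1500 s × 1.08 = 4698.0 Mb
lecture capture: 2.720 Mbps × 3000 s × 1.08 = 8812.8 Mb
interview recording: 4.900 Mbps × 2520 s × 1.08 = 13335.8 Mb
conference talk: 2.200 Mbps × 1980 s × 1.08 = 4704.5 Mb
Total: 221810.4 Mb = 27726.3 MB.
= 27.73 GB.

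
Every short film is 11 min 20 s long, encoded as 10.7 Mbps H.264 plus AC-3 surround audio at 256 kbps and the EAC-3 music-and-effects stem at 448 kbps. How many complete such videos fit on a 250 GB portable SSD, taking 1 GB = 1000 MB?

257

11 min 20 s = 680 s
Audio total: 256 + 448 = 704 kbps = 0.704 Mbps.
Total bitrate: 11.404 Mbps.
Per item: 11.404 Mbps × 680 s = 7,755 Mb = 969.3 MB.
Capacity: 250 GB = 2,000,000 Mb; 257.91 items → 257 complete.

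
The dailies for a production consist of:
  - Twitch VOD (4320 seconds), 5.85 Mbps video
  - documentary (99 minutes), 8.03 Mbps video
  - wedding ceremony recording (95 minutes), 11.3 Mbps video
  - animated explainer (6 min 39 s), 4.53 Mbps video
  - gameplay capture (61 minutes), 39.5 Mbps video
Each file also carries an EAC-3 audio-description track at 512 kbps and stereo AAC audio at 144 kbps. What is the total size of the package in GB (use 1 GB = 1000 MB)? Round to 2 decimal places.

37.11 GB

Audio total: 512 + 144 = 656 kbps = 0.656 Mbps.
Twitch VOD: 6.506 Mbps × 4320 s = 28105.9 Mb
documentary: 8.686 Mbps × 5940 s = 51594.8 Mb
wedding ceremony recording: 11.956 Mbps × 5700 s = 68149.2 Mb
animated explainer: 5.186 Mbps × 399 s = 2069.2 Mb
gameplay capture: 40.156 Mbps × 3660 s = 146971.0 Mb
Total: 296890.1 Mb = 37111.3 MB.
= 37.11 GB.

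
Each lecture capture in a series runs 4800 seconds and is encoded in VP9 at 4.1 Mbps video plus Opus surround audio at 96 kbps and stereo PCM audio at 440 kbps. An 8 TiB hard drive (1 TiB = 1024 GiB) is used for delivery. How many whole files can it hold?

Audio total: 96 + 440 = 536 kbps = 0.536 Mbps.
Total bitrate: 4.636 Mbps.
Per item: 4.636 Mbps × 4800 s = 22,253 Mb = 2,782 MB.
Capacity: 8 TiB = 70,368,744 Mb; 3162.24 items → 3162 complete.

3162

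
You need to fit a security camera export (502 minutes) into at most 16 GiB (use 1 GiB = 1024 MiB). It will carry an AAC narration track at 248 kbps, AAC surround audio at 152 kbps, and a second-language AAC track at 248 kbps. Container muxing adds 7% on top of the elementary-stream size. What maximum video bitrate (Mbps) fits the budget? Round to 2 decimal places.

3.62 Mbps

Budget: 16 GiB = 137439.0 Mb.
Stream payload after overhead: 137439.0 / 1.07 = 128447.6 Mb.
502 min = 30120 s
Total bitrate budget: 128447.6 Mb / 30120 s = 4.265 Mbps.
Audio total: 248 + 152 + 248 = 648 kbps = 0.648 Mbps.
Video: 4.265 − 0.648 = 3.617 Mbps.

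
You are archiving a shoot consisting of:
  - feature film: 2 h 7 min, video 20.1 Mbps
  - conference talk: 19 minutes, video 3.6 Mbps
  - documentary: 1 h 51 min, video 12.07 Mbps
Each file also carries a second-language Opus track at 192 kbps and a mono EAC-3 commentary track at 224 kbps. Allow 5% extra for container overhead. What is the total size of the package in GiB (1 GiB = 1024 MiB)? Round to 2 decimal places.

Audio total: 192 + 224 = 416 kbps = 0.416 Mbps.
feature film: 20.516 Mbps × 7620 s × 1.05 = 164148.5 Mb
conference talk: 4.016 Mbps × 1140 s × 1.05 = 4807.2 Mb
documentary: 12.486 Mbps × 6660 s × 1.05 = 87314.6 Mb
Total: 256270.3 Mb = 32033.8 MB.
= 29.83 GiB.

29.83 GiB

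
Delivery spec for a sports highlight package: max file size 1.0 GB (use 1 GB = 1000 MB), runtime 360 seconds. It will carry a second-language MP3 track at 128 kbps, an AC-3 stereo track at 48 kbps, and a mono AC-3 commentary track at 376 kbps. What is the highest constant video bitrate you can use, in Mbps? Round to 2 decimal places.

21.67 Mbps

Budget: 1.0 GB = 8000.0 Mb.
Total bitrate budget: 8000.0 Mb / 360 s = 22.222 Mbps.
Audio total: 128 + 48 + 376 = 552 kbps = 0.552 Mbps.
Video: 22.222 − 0.552 = 21.670 Mbps.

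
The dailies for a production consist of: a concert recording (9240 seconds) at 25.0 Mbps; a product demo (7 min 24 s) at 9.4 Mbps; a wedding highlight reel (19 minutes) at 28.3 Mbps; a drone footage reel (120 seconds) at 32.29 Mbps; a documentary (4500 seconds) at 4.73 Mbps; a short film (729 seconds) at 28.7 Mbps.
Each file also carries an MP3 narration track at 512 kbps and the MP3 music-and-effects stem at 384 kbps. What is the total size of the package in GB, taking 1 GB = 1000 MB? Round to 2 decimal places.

Audio total: 512 + 384 = 896 kbps = 0.896 Mbps.
concert recording: 25.896 Mbps × 9240 s = 239279.0 Mb
product demo: 10.296 Mbps × 444 s = 4571.4 Mb
wedding highlight reel: 29.196 Mbps × 1140 s = 33283.4 Mb
drone footage reel: 33.186 Mbps × 120 s = 3982.3 Mb
documentary: 5.626 Mbps × 4500 s = 25317.0 Mb
short film: 29.596 Mbps × 729 s = 21575.5 Mb
Total: 328008.7 Mb = 41001.1 MB.
= 41.00 GB.

41.00 GB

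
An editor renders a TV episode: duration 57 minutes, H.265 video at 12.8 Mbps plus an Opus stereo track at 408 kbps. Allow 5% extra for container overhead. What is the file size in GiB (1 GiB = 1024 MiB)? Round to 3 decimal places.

5.522 GiB

57 min = 3420 s
Audio: 408 kbps = 0.408 Mbps.
Total bitrate: 12.8 + 0.408 = 13.208 Mbps.
Stream data: 13.208 Mbps × 3420 s = 45171.4 Mb.
With 5% container overhead: ×1.05.
47,430 Mb = 5,928,741,000 bytes ÷ 1,073,741,824 = 5.522 GiB.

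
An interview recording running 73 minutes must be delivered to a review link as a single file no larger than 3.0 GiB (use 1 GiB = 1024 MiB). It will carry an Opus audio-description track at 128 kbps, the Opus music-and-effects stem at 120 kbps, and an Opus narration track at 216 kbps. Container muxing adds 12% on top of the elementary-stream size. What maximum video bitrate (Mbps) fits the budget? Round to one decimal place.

Budget: 3.0 GiB = 25769.8 Mb.
Stream payload after overhead: 25769.8 / 1.12 = 23008.8 Mb.
73 min = 4380 s
Total bitrate budget: 23008.8 Mb / 4380 s = 5.253 Mbps.
Audio total: 128 + 120 + 216 = 464 kbps = 0.464 Mbps.
Video: 5.253 − 0.464 = 4.789 Mbps.

4.8 Mbps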